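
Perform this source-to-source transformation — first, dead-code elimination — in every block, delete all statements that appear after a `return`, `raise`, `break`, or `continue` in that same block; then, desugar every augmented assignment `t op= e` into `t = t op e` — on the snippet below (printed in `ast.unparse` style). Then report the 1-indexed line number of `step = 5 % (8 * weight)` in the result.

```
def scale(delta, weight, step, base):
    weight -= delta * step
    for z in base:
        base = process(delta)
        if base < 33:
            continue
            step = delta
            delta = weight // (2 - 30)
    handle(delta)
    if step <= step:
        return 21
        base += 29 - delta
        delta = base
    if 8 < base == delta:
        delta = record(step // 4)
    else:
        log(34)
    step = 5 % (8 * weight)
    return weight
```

Transformed code:
def scale(delta, weight, step, base):
    weight = weight - delta * step
    for z in base:
        base = process(delta)
        if base < 33:
            continue
    handle(delta)
    if step <= step:
        return 21
    if 8 < base == delta:
        delta = record(step // 4)
    else:
        log(34)
    step = 5 % (8 * weight)
    return weight

14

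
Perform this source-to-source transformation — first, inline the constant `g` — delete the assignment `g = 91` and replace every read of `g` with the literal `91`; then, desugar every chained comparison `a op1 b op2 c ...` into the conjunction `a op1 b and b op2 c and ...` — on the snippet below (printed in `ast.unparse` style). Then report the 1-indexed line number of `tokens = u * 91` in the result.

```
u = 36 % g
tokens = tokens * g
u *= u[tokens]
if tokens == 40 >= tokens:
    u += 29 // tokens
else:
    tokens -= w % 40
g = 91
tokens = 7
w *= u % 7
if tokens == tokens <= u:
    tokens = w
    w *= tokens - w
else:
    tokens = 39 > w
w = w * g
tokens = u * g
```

Transformed code:
u = 36 % 91
tokens = tokens * 91
u *= u[tokens]
if tokens == 40 and 40 >= tokens:
    u += 29 // tokens
else:
    tokens -= w % 40
tokens = 7
w *= u % 7
if tokens == tokens and tokens <= u:
    tokens = w
    w *= tokens - w
else:
    tokens = 39 > w
w = w * 91
tokens = u * 91

16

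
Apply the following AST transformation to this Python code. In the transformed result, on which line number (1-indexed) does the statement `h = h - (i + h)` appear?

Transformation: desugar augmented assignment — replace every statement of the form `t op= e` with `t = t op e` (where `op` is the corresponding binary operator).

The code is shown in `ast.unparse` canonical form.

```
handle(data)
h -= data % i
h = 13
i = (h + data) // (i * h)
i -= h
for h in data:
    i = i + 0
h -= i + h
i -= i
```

8

Transformed code:
handle(data)
h = h - data % i
h = 13
i = (h + data) // (i * h)
i = i - h
for h in data:
    i = i + 0
h = h - (i + h)
i = i - i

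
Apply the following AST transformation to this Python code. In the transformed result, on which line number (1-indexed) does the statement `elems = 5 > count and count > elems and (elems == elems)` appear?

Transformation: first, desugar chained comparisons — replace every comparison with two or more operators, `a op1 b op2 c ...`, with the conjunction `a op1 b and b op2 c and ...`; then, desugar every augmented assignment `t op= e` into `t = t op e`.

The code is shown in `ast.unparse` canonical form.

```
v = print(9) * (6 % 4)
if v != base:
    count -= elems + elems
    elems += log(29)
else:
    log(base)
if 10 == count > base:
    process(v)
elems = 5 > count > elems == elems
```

9

Transformed code:
v = print(9) * (6 % 4)
if v != base:
    count = count - (elems + elems)
    elems = elems + log(29)
else:
    log(base)
if 10 == count and count > base:
    process(v)
elems = 5 > count and count > elems and (elems == elems)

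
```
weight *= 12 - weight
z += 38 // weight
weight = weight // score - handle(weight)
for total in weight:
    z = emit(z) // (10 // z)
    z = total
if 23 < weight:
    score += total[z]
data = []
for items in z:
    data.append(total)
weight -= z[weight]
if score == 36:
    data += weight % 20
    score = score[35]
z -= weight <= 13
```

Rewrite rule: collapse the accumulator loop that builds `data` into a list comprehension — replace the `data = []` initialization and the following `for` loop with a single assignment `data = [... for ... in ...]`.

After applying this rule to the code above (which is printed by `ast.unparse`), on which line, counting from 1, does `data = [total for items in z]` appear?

Transformed code:
weight *= 12 - weight
z += 38 // weight
weight = weight // score - handle(weight)
for total in weight:
    z = emit(z) // (10 // z)
    z = total
if 23 < weight:
    score += total[z]
data = [total for items in z]
weight -= z[weight]
if score == 36:
    data += weight % 20
    score = score[35]
z -= weight <= 13

9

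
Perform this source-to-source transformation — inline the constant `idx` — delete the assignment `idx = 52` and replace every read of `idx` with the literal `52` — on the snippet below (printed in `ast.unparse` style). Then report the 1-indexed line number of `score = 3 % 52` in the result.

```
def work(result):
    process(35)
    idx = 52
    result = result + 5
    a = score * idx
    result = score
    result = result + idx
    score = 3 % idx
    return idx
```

Transformed code:
def work(result):
    process(35)
    result = result + 5
    a = score * 52
    result = score
    result = result + 52
    score = 3 % 52
    return 52

7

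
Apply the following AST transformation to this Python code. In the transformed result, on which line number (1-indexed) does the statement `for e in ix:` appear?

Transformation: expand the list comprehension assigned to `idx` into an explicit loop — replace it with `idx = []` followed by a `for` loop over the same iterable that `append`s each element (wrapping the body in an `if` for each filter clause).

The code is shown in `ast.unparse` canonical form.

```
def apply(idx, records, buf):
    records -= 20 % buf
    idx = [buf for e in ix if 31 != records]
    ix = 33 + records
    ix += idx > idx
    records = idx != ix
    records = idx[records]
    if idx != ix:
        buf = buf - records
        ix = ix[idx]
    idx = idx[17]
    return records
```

4

Transformed code:
def apply(idx, records, buf):
    records -= 20 % buf
    idx = []
    for e in ix:
        if 31 != records:
            idx.append(buf)
    ix = 33 + records
    ix += idx > idx
    records = idx != ix
    records = idx[records]
    if idx != ix:
        buf = buf - records
        ix = ix[idx]
    idx = idx[17]
    return records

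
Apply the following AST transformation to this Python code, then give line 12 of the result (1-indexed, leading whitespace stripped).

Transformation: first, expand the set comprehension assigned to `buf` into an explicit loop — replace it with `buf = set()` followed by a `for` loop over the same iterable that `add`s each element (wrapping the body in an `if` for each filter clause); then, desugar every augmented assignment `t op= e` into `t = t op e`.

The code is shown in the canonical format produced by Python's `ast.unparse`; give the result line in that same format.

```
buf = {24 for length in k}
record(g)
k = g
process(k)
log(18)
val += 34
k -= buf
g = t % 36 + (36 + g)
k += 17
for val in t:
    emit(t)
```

for val in t:

Transformed code:
buf = set()
for length in k:
    buf.add(24)
record(g)
k = g
process(k)
log(18)
val = val + 34
k = k - buf
g = t % 36 + (36 + g)
k = k + 17
for val in t:
    emit(t)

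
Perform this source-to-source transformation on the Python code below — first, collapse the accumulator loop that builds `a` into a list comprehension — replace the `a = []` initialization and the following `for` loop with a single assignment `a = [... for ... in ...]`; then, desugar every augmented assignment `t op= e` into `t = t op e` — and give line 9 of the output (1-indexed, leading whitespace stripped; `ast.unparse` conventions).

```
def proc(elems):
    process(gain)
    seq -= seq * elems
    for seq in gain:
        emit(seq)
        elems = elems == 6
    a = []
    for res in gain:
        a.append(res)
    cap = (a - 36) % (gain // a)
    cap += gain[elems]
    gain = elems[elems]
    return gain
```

Transformed code:
def proc(elems):
    process(gain)
    seq = seq - seq * elems
    for seq in gain:
        emit(seq)
        elems = elems == 6
    a = [res for res in gain]
    cap = (a - 36) % (gain // a)
    cap = cap + gain[elems]
    gain = elems[elems]
    return gain

cap = cap + gain[elems]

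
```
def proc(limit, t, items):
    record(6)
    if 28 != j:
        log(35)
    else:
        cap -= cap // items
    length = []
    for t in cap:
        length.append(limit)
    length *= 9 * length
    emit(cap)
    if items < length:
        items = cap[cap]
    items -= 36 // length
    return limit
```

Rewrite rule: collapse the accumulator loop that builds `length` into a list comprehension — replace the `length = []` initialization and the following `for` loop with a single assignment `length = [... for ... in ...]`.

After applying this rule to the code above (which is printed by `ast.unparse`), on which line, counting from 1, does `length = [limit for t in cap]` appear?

7

Transformed code:
def proc(limit, t, items):
    record(6)
    if 28 != j:
        log(35)
    else:
        cap -= cap // items
    length = [limit for t in cap]
    length *= 9 * length
    emit(cap)
    if items < length:
        items = cap[cap]
    items -= 36 // length
    return limit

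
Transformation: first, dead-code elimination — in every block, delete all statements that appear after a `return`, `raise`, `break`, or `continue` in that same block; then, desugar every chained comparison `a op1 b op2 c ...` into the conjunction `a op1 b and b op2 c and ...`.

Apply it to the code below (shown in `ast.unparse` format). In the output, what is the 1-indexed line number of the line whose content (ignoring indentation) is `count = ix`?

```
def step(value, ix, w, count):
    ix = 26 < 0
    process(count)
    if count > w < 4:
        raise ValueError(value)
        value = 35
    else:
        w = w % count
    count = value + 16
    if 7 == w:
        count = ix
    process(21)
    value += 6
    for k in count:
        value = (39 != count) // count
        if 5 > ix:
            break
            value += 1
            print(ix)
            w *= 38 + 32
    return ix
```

10

Transformed code:
def step(value, ix, w, count):
    ix = 26 < 0
    process(count)
    if count > w and w < 4:
        raise ValueError(value)
    else:
        w = w % count
    count = value + 16
    if 7 == w:
        count = ix
    process(21)
    value += 6
    for k in count:
        value = (39 != count) // count
        if 5 > ix:
            break
    return ix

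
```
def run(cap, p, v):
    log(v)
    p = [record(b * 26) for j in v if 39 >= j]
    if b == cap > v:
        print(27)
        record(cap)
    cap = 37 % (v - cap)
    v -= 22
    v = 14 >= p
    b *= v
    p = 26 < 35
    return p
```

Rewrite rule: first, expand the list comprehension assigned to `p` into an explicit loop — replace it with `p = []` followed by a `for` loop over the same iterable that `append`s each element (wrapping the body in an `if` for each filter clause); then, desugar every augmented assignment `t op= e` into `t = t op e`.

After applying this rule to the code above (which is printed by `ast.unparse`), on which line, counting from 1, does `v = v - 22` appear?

11

Transformed code:
def run(cap, p, v):
    log(v)
    p = []
    for j in v:
        if 39 >= j:
            p.append(record(b * 26))
    if b == cap > v:
        print(27)
        record(cap)
    cap = 37 % (v - cap)
    v = v - 22
    v = 14 >= p
    b = b * v
    p = 26 < 35
    return p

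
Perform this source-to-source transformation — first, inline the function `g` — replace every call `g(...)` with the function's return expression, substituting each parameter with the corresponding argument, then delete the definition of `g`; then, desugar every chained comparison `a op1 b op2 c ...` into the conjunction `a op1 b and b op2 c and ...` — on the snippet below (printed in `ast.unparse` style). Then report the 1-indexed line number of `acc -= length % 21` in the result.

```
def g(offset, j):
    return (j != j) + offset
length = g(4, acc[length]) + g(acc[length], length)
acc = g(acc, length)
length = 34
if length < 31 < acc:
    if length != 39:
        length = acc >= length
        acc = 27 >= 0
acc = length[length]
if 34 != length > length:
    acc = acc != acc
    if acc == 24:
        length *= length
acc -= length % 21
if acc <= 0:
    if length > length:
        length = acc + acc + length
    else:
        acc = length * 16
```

13

Transformed code:
length = (acc[length] != acc[length]) + 4 + ((length != length) + acc[length])
acc = (length != length) + acc
length = 34
if length < 31 and 31 < acc:
    if length != 39:
        length = acc >= length
        acc = 27 >= 0
acc = length[length]
if 34 != length and length > length:
    acc = acc != acc
    if acc == 24:
        length *= length
acc -= length % 21
if acc <= 0:
    if length > length:
        length = acc + acc + length
    else:
        acc = length * 16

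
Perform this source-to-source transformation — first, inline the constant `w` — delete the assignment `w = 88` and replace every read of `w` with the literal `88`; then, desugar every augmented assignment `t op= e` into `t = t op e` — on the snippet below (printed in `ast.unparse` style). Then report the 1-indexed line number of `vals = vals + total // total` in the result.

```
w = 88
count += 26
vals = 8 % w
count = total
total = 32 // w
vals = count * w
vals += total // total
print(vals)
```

6

Transformed code:
count = count + 26
vals = 8 % 88
count = total
total = 32 // 88
vals = count * 88
vals = vals + total // total
print(vals)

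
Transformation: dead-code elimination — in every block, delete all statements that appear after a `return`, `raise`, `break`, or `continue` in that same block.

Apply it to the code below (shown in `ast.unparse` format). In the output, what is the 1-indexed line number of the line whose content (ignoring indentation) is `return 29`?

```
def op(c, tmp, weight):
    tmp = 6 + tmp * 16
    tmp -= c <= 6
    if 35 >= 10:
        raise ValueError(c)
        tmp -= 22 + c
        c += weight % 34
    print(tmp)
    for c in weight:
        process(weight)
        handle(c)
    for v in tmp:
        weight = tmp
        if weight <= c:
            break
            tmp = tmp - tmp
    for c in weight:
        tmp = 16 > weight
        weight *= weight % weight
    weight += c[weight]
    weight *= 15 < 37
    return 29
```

Transformed code:
def op(c, tmp, weight):
    tmp = 6 + tmp * 16
    tmp -= c <= 6
    if 35 >= 10:
        raise ValueError(c)
    print(tmp)
    for c in weight:
        process(weight)
        handle(c)
    for v in tmp:
        weight = tmp
        if weight <= c:
            break
    for c in weight:
        tmp = 16 > weight
        weight *= weight % weight
    weight += c[weight]
    weight *= 15 < 37
    return 29

19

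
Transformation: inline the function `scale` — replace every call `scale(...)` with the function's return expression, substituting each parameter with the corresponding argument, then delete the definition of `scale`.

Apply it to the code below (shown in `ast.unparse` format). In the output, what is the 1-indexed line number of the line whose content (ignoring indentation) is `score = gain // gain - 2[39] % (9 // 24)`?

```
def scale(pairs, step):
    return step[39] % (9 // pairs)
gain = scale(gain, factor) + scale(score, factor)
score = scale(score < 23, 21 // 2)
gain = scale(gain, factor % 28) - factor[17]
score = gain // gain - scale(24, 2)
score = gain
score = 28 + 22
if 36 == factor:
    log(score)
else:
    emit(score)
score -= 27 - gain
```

4

Transformed code:
gain = factor[39] % (9 // gain) + factor[39] % (9 // score)
score = (21 // 2)[39] % (9 // (score < 23))
gain = (factor % 28)[39] % (9 // gain) - factor[17]
score = gain // gain - 2[39] % (9 // 24)
score = gain
score = 28 + 22
if 36 == factor:
    log(score)
else:
    emit(score)
score -= 27 - gain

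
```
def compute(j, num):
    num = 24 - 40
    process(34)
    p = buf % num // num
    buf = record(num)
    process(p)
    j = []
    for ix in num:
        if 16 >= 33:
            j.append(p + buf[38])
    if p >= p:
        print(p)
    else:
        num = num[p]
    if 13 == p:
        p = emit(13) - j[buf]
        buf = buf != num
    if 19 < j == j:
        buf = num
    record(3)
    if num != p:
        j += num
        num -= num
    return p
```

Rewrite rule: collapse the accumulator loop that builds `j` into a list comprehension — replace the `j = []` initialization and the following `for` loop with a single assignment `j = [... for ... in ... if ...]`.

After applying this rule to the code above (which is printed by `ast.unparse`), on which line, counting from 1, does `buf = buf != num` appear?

14

Transformed code:
def compute(j, num):
    num = 24 - 40
    process(34)
    p = buf % num // num
    buf = record(num)
    process(p)
    j = [p + buf[38] for ix in num if 16 >= 33]
    if p >= p:
        print(p)
    else:
        num = num[p]
    if 13 == p:
        p = emit(13) - j[buf]
        buf = buf != num
    if 19 < j == j:
        buf = num
    record(3)
    if num != p:
        j += num
        num -= num
    return p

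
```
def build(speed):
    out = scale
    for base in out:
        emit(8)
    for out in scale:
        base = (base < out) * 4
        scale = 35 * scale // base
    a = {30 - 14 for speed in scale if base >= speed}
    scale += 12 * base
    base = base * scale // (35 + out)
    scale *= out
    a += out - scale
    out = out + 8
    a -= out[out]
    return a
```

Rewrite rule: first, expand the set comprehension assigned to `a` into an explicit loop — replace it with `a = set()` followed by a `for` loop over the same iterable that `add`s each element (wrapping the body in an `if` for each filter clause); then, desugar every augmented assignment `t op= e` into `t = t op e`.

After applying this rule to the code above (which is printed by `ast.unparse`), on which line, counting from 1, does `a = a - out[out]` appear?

Transformed code:
def build(speed):
    out = scale
    for base in out:
        emit(8)
    for out in scale:
        base = (base < out) * 4
        scale = 35 * scale // base
    a = set()
    for speed in scale:
        if base >= speed:
            a.add(30 - 14)
    scale = scale + 12 * base
    base = base * scale // (35 + out)
    scale = scale * out
    a = a + (out - scale)
    out = out + 8
    a = a - out[out]
    return a

17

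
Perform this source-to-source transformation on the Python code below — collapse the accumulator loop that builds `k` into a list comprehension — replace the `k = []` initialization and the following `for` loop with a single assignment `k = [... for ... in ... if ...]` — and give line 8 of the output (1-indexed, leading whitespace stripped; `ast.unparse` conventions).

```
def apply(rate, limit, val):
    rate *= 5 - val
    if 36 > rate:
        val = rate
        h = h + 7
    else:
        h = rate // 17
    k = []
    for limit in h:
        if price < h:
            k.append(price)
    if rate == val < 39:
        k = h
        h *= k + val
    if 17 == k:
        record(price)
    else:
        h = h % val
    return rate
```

k = [price for limit in h if price < h]

Transformed code:
def apply(rate, limit, val):
    rate *= 5 - val
    if 36 > rate:
        val = rate
        h = h + 7
    else:
        h = rate // 17
    k = [price for limit in h if price < h]
    if rate == val < 39:
        k = h
        h *= k + val
    if 17 == k:
        record(price)
    else:
        h = h % val
    return rate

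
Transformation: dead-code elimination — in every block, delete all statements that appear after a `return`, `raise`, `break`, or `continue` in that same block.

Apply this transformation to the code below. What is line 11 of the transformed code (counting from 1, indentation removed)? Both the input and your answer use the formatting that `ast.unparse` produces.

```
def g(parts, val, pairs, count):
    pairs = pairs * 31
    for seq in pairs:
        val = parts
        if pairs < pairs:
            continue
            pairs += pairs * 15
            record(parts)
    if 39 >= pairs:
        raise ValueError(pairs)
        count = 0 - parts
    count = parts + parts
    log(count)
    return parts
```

Transformed code:
def g(parts, val, pairs, count):
    pairs = pairs * 31
    for seq in pairs:
        val = parts
        if pairs < pairs:
            continue
    if 39 >= pairs:
        raise ValueError(pairs)
    count = parts + parts
    log(count)
    return parts

return parts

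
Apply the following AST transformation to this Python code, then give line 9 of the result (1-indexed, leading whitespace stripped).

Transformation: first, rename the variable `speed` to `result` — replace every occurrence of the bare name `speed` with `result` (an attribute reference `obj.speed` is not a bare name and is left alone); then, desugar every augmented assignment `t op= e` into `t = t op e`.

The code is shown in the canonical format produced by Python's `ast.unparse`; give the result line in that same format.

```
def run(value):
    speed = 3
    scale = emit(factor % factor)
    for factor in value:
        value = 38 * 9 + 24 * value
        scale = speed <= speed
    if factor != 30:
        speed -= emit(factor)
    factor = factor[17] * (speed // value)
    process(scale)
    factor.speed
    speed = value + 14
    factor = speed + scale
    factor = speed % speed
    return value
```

factor = factor[17] * (result // value)

Transformed code:
def run(value):
    result = 3
    scale = emit(factor % factor)
    for factor in value:
        value = 38 * 9 + 24 * value
        scale = result <= result
    if factor != 30:
        result = result - emit(factor)
    factor = factor[17] * (result // value)
    process(scale)
    factor.speed
    result = value + 14
    factor = result + scale
    factor = result % result
    return value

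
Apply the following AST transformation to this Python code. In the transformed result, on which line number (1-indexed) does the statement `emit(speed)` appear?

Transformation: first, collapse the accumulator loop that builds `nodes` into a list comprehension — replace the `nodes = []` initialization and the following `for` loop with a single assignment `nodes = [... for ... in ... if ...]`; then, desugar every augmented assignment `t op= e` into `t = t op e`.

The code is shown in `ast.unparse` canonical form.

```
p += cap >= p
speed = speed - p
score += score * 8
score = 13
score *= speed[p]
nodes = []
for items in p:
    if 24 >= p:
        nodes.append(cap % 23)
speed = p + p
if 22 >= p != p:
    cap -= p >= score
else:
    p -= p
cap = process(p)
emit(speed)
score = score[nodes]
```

13

Transformed code:
p = p + (cap >= p)
speed = speed - p
score = score + score * 8
score = 13
score = score * speed[p]
nodes = [cap % 23 for items in p if 24 >= p]
speed = p + p
if 22 >= p != p:
    cap = cap - (p >= score)
else:
    p = p - p
cap = process(p)
emit(speed)
score = score[nodes]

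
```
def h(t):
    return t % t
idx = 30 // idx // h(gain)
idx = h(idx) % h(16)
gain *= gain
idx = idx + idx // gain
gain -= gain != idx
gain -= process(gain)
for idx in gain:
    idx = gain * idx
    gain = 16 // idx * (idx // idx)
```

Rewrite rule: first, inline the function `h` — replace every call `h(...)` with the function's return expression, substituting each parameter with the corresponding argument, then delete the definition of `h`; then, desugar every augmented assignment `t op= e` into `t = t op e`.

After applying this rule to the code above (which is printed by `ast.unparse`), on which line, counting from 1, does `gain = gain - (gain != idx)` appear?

5

Transformed code:
idx = 30 // idx // (gain % gain)
idx = idx % idx % (16 % 16)
gain = gain * gain
idx = idx + idx // gain
gain = gain - (gain != idx)
gain = gain - process(gain)
for idx in gain:
    idx = gain * idx
    gain = 16 // idx * (idx // idx)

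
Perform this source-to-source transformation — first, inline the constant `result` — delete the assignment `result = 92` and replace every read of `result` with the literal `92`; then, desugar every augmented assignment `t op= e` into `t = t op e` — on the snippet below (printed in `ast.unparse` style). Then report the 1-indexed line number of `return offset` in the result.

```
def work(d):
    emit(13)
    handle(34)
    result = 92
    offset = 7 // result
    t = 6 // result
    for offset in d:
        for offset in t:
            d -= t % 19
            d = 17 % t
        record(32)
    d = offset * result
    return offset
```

12

Transformed code:
def work(d):
    emit(13)
    handle(34)
    offset = 7 // 92
    t = 6 // 92
    for offset in d:
        for offset in t:
            d = d - t % 19
            d = 17 % t
        record(32)
    d = offset * 92
    return offset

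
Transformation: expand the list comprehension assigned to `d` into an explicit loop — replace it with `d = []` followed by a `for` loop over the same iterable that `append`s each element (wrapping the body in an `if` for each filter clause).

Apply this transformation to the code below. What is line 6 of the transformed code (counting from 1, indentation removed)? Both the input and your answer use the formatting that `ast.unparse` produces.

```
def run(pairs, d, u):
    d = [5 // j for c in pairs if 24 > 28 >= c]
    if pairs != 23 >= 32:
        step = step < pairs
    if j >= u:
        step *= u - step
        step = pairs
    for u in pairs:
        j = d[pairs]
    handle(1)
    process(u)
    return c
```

Transformed code:
def run(pairs, d, u):
    d = []
    for c in pairs:
        if 24 > 28 >= c:
            d.append(5 // j)
    if pairs != 23 >= 32:
        step = step < pairs
    if j >= u:
        step *= u - step
        step = pairs
    for u in pairs:
        j = d[pairs]
    handle(1)
    process(u)
    return c

if pairs != 23 >= 32:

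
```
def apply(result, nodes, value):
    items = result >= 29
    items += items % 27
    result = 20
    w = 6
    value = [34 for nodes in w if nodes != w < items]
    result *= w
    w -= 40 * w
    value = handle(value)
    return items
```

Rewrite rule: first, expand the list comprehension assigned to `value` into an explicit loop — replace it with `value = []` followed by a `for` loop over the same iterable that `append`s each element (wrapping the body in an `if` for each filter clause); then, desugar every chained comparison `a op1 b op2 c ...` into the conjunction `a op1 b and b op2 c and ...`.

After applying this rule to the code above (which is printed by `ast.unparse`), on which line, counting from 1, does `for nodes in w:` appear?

Transformed code:
def apply(result, nodes, value):
    items = result >= 29
    items += items % 27
    result = 20
    w = 6
    value = []
    for nodes in w:
        if nodes != w and w < items:
            value.append(34)
    result *= w
    w -= 40 * w
    value = handle(value)
    return items

7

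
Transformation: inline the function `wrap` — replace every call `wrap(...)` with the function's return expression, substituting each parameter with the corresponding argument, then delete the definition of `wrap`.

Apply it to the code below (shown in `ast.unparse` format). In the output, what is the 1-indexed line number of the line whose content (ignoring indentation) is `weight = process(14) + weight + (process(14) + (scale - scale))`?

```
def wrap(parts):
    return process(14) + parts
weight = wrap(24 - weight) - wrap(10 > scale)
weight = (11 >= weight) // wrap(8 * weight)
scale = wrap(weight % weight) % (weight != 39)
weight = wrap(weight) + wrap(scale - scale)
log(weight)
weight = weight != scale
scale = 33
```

Transformed code:
weight = process(14) + (24 - weight) - (process(14) + (10 > scale))
weight = (11 >= weight) // (process(14) + 8 * weight)
scale = (process(14) + weight % weight) % (weight != 39)
weight = process(14) + weight + (process(14) + (scale - scale))
log(weight)
weight = weight != scale
scale = 33

4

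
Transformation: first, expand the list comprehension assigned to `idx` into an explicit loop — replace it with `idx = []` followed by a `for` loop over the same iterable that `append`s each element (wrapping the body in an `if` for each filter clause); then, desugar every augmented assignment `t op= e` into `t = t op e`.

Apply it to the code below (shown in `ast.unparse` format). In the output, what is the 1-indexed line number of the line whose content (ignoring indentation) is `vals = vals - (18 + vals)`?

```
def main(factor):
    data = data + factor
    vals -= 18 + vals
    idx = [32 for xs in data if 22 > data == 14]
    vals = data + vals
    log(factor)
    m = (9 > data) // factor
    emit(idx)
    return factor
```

3

Transformed code:
def main(factor):
    data = data + factor
    vals = vals - (18 + vals)
    idx = []
    for xs in data:
        if 22 > data == 14:
            idx.append(32)
    vals = data + vals
    log(factor)
    m = (9 > data) // factor
    emit(idx)
    return factor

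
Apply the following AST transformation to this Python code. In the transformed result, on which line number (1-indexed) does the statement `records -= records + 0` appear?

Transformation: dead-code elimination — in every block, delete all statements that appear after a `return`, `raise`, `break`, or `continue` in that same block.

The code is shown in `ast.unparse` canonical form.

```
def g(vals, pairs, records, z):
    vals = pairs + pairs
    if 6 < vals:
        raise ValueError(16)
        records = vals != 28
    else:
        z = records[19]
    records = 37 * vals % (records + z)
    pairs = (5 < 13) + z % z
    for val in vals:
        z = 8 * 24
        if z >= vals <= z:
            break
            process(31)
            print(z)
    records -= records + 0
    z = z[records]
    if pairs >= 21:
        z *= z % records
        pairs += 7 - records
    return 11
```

Transformed code:
def g(vals, pairs, records, z):
    vals = pairs + pairs
    if 6 < vals:
        raise ValueError(16)
    else:
        z = records[19]
    records = 37 * vals % (records + z)
    pairs = (5 < 13) + z % z
    for val in vals:
        z = 8 * 24
        if z >= vals <= z:
            break
    records -= records + 0
    z = z[records]
    if pairs >= 21:
        z *= z % records
        pairs += 7 - records
    return 11

13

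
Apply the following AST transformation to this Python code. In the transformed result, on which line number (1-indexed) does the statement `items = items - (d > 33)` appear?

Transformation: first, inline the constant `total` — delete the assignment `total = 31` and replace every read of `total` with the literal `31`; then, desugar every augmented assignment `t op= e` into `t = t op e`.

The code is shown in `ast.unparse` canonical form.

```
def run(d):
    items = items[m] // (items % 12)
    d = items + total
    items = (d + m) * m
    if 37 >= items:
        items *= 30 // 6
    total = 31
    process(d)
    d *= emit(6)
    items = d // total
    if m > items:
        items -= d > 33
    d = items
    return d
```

Transformed code:
def run(d):
    items = items[m] // (items % 12)
    d = items + 31
    items = (d + m) * m
    if 37 >= items:
        items = items * (30 // 6)
    process(d)
    d = d * emit(6)
    items = d // 31
    if m > items:
        items = items - (d > 33)
    d = items
    return d

11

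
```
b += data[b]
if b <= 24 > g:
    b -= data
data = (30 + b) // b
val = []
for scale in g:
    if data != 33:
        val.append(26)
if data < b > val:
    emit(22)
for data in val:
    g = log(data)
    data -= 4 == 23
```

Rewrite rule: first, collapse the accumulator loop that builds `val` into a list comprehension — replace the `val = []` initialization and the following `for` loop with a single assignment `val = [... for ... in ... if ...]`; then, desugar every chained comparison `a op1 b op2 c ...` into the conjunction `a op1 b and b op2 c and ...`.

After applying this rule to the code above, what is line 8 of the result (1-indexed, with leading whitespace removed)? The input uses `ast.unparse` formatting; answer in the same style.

for data in val:

Transformed code:
b += data[b]
if b <= 24 and 24 > g:
    b -= data
data = (30 + b) // b
val = [26 for scale in g if data != 33]
if data < b and b > val:
    emit(22)
for data in val:
    g = log(data)
    data -= 4 == 23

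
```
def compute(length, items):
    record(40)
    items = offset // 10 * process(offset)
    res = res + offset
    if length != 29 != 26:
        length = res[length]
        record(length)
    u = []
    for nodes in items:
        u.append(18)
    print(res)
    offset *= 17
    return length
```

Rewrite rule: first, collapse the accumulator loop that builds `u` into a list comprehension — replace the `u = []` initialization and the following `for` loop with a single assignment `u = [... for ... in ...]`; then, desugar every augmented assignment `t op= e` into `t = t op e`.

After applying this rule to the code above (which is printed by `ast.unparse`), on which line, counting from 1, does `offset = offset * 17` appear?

10

Transformed code:
def compute(length, items):
    record(40)
    items = offset // 10 * process(offset)
    res = res + offset
    if length != 29 != 26:
        length = res[length]
        record(length)
    u = [18 for nodes in items]
    print(res)
    offset = offset * 17
    return length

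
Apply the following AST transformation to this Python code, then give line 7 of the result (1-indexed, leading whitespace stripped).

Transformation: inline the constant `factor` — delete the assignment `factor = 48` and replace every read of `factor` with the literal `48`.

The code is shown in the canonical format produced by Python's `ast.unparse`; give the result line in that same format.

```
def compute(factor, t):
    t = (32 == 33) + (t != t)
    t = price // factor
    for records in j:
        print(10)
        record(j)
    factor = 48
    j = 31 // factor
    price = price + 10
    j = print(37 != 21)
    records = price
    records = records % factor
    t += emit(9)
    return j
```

Transformed code:
def compute(factor, t):
    t = (32 == 33) + (t != t)
    t = price // 48
    for records in j:
        print(10)
        record(j)
    j = 31 // 48
    price = price + 10
    j = print(37 != 21)
    records = price
    records = records % 48
    t += emit(9)
    return j

j = 31 // 48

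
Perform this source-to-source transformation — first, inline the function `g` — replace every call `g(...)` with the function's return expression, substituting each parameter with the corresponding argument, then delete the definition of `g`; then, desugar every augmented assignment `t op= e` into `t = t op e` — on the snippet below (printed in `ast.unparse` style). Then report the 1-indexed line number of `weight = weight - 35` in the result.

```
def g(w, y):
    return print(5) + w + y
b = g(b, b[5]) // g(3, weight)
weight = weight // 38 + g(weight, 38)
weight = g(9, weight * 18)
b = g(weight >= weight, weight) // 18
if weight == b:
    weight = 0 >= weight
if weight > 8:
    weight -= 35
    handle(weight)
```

8

Transformed code:
b = (print(5) + b + b[5]) // (print(5) + 3 + weight)
weight = weight // 38 + (print(5) + weight + 38)
weight = print(5) + 9 + weight * 18
b = (print(5) + (weight >= weight) + weight) // 18
if weight == b:
    weight = 0 >= weight
if weight > 8:
    weight = weight - 35
    handle(weight)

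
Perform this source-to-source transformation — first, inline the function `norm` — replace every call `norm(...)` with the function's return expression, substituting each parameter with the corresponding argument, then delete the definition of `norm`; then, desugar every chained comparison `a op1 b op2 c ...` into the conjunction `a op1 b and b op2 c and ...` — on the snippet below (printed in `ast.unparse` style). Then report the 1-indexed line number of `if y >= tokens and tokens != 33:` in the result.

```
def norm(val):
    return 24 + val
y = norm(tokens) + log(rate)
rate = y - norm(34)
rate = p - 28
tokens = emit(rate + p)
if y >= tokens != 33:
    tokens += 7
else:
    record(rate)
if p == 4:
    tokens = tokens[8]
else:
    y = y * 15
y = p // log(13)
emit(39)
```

Transformed code:
y = 24 + tokens + log(rate)
rate = y - (24 + 34)
rate = p - 28
tokens = emit(rate + p)
if y >= tokens and tokens != 33:
    tokens += 7
else:
    record(rate)
if p == 4:
    tokens = tokens[8]
else:
    y = y * 15
y = p // log(13)
emit(39)

5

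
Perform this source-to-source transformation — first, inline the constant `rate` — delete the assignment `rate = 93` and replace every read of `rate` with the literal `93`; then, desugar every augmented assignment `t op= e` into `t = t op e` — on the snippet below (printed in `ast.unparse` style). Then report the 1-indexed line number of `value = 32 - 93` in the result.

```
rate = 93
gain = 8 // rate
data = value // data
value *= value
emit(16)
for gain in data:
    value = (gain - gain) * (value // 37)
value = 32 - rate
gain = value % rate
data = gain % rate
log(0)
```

Transformed code:
gain = 8 // 93
data = value // data
value = value * value
emit(16)
for gain in data:
    value = (gain - gain) * (value // 37)
value = 32 - 93
gain = value % 93
data = gain % 93
log(0)

7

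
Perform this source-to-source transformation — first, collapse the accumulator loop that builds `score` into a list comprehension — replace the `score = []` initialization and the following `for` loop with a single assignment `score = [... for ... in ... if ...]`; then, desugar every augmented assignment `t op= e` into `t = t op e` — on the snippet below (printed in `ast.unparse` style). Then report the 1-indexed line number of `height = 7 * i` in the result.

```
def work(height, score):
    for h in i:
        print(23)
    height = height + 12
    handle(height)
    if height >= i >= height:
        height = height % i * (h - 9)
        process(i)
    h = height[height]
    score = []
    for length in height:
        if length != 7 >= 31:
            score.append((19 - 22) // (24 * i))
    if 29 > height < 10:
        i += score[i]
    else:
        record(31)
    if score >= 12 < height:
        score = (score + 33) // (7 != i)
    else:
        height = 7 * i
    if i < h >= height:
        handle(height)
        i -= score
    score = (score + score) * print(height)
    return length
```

18

Transformed code:
def work(height, score):
    for h in i:
        print(23)
    height = height + 12
    handle(height)
    if height >= i >= height:
        height = height % i * (h - 9)
        process(i)
    h = height[height]
    score = [(19 - 22) // (24 * i) for length in height if length != 7 >= 31]
    if 29 > height < 10:
        i = i + score[i]
    else:
        record(31)
    if score >= 12 < height:
        score = (score + 33) // (7 != i)
    else:
        height = 7 * i
    if i < h >= height:
        handle(height)
        i = i - score
    score = (score + score) * print(height)
    return length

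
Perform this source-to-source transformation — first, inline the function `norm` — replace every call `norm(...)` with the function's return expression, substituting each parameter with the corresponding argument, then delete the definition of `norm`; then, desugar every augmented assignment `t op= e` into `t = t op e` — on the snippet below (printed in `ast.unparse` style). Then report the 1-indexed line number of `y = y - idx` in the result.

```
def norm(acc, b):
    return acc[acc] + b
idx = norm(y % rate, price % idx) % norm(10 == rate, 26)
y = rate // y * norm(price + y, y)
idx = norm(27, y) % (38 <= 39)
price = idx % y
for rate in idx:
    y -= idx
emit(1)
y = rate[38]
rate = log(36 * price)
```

Transformed code:
idx = ((y % rate)[y % rate] + price % idx) % ((10 == rate)[10 == rate] + 26)
y = rate // y * ((price + y)[price + y] + y)
idx = (27[27] + y) % (38 <= 39)
price = idx % y
for rate in idx:
    y = y - idx
emit(1)
y = rate[38]
rate = log(36 * price)

6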